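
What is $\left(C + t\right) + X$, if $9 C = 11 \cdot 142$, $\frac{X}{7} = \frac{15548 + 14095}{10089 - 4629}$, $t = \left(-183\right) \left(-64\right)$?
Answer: $\frac{27901129}{2340} \approx 11924.0$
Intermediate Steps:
$t = 11712$
$X = \frac{9881}{260}$ ($X = 7 \frac{15548 + 14095}{10089 - 4629} = 7 \cdot \frac{29643}{5460} = 7 \cdot 29643 \cdot \frac{1}{5460} = 7 \cdot \frac{9881}{1820} = \frac{9881}{260} \approx 38.004$)
$C = \frac{1562}{9}$ ($C = \frac{11 \cdot 142}{9} = \frac{1}{9} \cdot 1562 = \frac{1562}{9} \approx 173.56$)
$\left(C + t\right) + X = \left(\frac{1562}{9} + 11712\right) + \frac{9881}{260} = \frac{106970}{9} + \frac{9881}{260} = \frac{27901129}{2340}$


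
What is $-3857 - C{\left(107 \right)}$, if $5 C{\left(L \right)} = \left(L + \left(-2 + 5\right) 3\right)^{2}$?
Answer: $- \frac{32741}{5} \approx -6548.2$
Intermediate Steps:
$C{\left(L \right)} = \frac{\left(9 + L\right)^{2}}{5}$ ($C{\left(L \right)} = \frac{\left(L + \left(-2 + 5\right) 3\right)^{2}}{5} = \frac{\left(L + 3 \cdot 3\right)^{2}}{5} = \frac{\left(L + 9\right)^{2}}{5} = \frac{\left(9 + L\right)^{2}}{5}$)
$-3857 - C{\left(107 \right)} = -3857 - \frac{\left(9 + 107\right)^{2}}{5} = -3857 - \frac{116^{2}}{5} = -3857 - \frac{1}{5} \cdot 13456 = -3857 - \frac{13456}{5} = - \frac{32741}{5}$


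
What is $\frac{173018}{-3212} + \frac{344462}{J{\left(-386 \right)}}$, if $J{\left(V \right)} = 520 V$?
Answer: $- \frac{4479323113}{80589080} \approx -55.582$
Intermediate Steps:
$\frac{173018}{-3212} + \frac{344462}{J{\left(-386 \right)}} = \frac{173018}{-3212} + \frac{344462}{520 \left(-386\right)} = 173018 \left(- \frac{1}{3212}\right) + \frac{344462}{-200720} = - \frac{86509}{1606} + 344462 \left(- \frac{1}{200720}\right) = - \frac{86509}{1606} - \frac{172231}{100360} = - \frac{4479323113}{80589080}$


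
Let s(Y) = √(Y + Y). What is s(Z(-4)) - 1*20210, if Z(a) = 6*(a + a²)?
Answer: -20198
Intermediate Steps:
Z(a) = 6*a + 6*a²
s(Y) = √2*√Y (s(Y) = √(2*Y) = √2*√Y)
s(Z(-4)) - 1*20210 = √2*√(6*(-4)*(1 - 4)) - 1*20210 = √2*√(6*(-4)*(-3)) - 20210 = √2*√72 - 20210 = √2*(6*√2) - 20210 = 12 - 20210 = -20198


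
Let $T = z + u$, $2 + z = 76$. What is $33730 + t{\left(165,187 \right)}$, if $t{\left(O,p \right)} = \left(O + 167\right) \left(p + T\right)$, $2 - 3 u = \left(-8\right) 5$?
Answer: $125030$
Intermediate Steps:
$z = 74$ ($z = -2 + 76 = 74$)
$u = 14$ ($u = \frac{2}{3} - \frac{\left(-8\right) 5}{3} = \frac{2}{3} - - \frac{40}{3} = \frac{2}{3} + \frac{40}{3} = 14$)
$T = 88$ ($T = 74 + 14 = 88$)
$t{\left(O,p \right)} = \left(88 + p\right) \left(167 + O\right)$ ($t{\left(O,p \right)} = \left(O + 167\right) \left(p + 88\right) = \left(167 + O\right) \left(88 + p\right) = \left(88 + p\right) \left(167 + O\right)$)
$33730 + t{\left(165,187 \right)} = 33730 + \left(14696 + 88 \cdot 165 + 167 \cdot 187 + 165 \cdot 187\right) = 33730 + \left(14696 + 14520 + 31229 + 30855\right) = 33730 + 91300 = 125030$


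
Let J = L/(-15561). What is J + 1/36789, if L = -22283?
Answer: 273261616/190824543 ≈ 1.4320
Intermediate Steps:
J = 22283/15561 (J = -22283/(-15561) = -22283*(-1/15561) = 22283/15561 ≈ 1.4320)
J + 1/36789 = 22283/15561 + 1/36789 = 273261616/190824543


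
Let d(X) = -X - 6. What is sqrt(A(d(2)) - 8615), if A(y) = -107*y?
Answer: I*sqrt(7759) ≈ 88.085*I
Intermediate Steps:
d(X) = -6 - X
sqrt(A(d(2)) - 8615) = sqrt(-107*(-6 - 1*2) - 8615) = sqrt(-107*(-6 - 2) - 8615) = sqrt(-107*(-8) - 8615) = sqrt(856 - 8615) = sqrt(-7759) = I*sqrt(7759)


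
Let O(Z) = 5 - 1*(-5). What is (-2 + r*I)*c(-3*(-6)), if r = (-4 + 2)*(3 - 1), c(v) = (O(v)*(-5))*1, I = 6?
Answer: 1300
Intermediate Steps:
O(Z) = 10 (O(Z) = 5 + 5 = 10)
c(v) = -50 (c(v) = (10*(-5))*1 = -50*1 = -50)
r = -4 (r = -2*2 = -4)
(-2 + r*I)*c(-3*(-6)) = (-2 - 4*6)*(-50) = (-2 - 24)*(-50) = -26*(-50) = 1300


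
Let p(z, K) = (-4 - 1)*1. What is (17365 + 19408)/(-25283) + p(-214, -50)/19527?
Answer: -718192786/493701141 ≈ -1.4547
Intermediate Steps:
p(z, K) = -5 (p(z, K) = -5*1 = -5)
(17365 + 19408)/(-25283) + p(-214, -50)/19527 = (17365 + 19408)/(-25283) - 5/19527 = 36773*(-1/25283) - 5*1/19527 = -36773/25283 - 5/19527 = -718192786/493701141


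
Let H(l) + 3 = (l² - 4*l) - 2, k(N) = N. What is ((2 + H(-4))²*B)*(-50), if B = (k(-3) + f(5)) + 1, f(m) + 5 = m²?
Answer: -756900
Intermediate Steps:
H(l) = -5 + l² - 4*l (H(l) = -3 + ((l² - 4*l) - 2) = -3 + (-2 + l² - 4*l) = -5 + l² - 4*l)
f(m) = -5 + m²
B = 18 (B = (-3 + (-5 + 5²)) + 1 = (-3 + (-5 + 25)) + 1 = (-3 + 20) + 1 = 17 + 1 = 18)
((2 + H(-4))²*B)*(-50) = ((2 + (-5 + (-4)² - 4*(-4)))²*18)*(-50) = ((2 + (-5 + 16 + 16))²*18)*(-50) = ((2 + 27)²*18)*(-50) = (29²*18)*(-50) = (841*18)*(-50) = 15138*(-50) = -756900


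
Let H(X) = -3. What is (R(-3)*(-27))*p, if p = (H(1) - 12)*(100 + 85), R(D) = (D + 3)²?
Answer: 0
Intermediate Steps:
R(D) = (3 + D)²
p = -2775 (p = (-3 - 12)*(100 + 85) = -15*185 = -2775)
(R(-3)*(-27))*p = ((3 - 3)²*(-27))*(-2775) = (0²*(-27))*(-2775) = (0*(-27))*(-2775) = 0*(-2775) = 0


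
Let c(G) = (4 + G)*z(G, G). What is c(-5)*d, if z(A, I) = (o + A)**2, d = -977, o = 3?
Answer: 3908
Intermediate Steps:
z(A, I) = (3 + A)**2
c(G) = (3 + G)**2*(4 + G) (c(G) = (4 + G)*(3 + G)**2 = (3 + G)**2*(4 + G))
c(-5)*d = ((3 - 5)**2*(4 - 5))*(-977) = ((-2)**2*(-1))*(-977) = (4*(-1))*(-977) = -4*(-977) = 3908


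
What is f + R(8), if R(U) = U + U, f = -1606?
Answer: -1590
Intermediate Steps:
R(U) = 2*U
f + R(8) = -1606 + 2*8 = -1606 + 16 = -1590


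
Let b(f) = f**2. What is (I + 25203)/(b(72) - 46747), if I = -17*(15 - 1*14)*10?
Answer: -25033/41563 ≈ -0.60229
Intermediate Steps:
I = -170 (I = -17*(15 - 14)*10 = -17*1*10 = -17*10 = -170)
(I + 25203)/(b(72) - 46747) = (-170 + 25203)/(72**2 - 46747) = 25033/(5184 - 46747) = 25033/(-41563) = 25033*(-1/41563) = -25033/41563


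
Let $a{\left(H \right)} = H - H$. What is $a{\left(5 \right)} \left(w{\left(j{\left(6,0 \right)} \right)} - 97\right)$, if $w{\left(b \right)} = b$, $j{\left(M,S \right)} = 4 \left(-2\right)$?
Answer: $0$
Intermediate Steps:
$j{\left(M,S \right)} = -8$
$a{\left(H \right)} = 0$
$a{\left(5 \right)} \left(w{\left(j{\left(6,0 \right)} \right)} - 97\right) = 0 \left(-8 - 97\right) = 0 \left(-105\right) = 0$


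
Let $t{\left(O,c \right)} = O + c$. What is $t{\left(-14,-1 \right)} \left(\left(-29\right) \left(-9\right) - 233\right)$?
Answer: $-420$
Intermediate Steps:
$t{\left(-14,-1 \right)} \left(\left(-29\right) \left(-9\right) - 233\right) = \left(-14 - 1\right) \left(\left(-29\right) \left(-9\right) - 233\right) = - 15 \left(261 - 233\right) = \left(-15\right) 28 = -420$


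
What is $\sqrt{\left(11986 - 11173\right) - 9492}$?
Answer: $i \sqrt{8679} \approx 93.161 i$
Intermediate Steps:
$\sqrt{\left(11986 - 11173\right) - 9492} = \sqrt{813 - 9492} = \sqrt{-8679} = i \sqrt{8679}$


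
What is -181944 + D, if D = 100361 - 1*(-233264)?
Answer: 151681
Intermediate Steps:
D = 333625 (D = 100361 + 233264 = 333625)
-181944 + D = -181944 + 333625 = 151681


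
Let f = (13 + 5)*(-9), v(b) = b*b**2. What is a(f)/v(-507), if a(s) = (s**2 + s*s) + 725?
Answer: -53213/130323843 ≈ -0.00040831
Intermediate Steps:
v(b) = b**3
f = -162 (f = 18*(-9) = -162)
a(s) = 725 + 2*s**2 (a(s) = (s**2 + s**2) + 725 = 2*s**2 + 725 = 725 + 2*s**2)
a(f)/v(-507) = (725 + 2*(-162)**2)/((-507)**3) = (725 + 2*26244)/(-130323843) = (725 + 52488)*(-1/130323843) = 53213*(-1/130323843) = -53213/130323843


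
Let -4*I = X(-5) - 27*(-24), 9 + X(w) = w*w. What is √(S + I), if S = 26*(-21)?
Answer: 2*I*√178 ≈ 26.683*I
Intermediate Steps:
X(w) = -9 + w² (X(w) = -9 + w*w = -9 + w²)
I = -166 (I = -((-9 + (-5)²) - 27*(-24))/4 = -((-9 + 25) + 648)/4 = -(16 + 648)/4 = -¼*664 = -166)
S = -546
√(S + I) = √(-546 - 166) = √(-712) = 2*I*√178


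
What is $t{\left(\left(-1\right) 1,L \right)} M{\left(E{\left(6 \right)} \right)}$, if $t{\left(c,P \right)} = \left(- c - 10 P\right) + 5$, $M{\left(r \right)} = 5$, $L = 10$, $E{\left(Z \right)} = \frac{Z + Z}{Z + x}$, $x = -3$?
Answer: $-470$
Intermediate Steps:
$E{\left(Z \right)} = \frac{2 Z}{-3 + Z}$ ($E{\left(Z \right)} = \frac{Z + Z}{Z - 3} = \frac{2 Z}{-3 + Z}$)
$t{\left(c,P \right)} = 5 - c - 10 P$
$t{\left(\left(-1\right) 1,L \right)} M{\left(E{\left(6 \right)} \right)} = \left(5 - \left(-1\right) 1 - 100\right) 5 = \left(5 - -1 - 100\right) 5 = \left(5 + 1 - 100\right) 5 = \left(-94\right) 5 = -470$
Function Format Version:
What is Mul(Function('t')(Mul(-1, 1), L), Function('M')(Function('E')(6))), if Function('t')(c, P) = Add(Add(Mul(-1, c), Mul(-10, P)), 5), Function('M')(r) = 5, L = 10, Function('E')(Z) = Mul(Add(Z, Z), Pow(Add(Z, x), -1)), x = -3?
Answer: -470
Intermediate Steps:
Function('E')(Z) = Mul(2, Z, Pow(Add(-3, Z), -1)) (Function('E')(Z) = Mul(Add(Z, Z), Pow(Add(Z, -3), -1)) = Mul(Mul(2, Z), Pow(Add(-3, Z), -1)) = Mul(2, Z, Pow(Add(-3, Z), -1)))
Function('t')(c, P) = Add(5, Mul(-1, c), Mul(-10, P))
Mul(Function('t')(Mul(-1, 1), L), Function('M')(Function('E')(6))) = Mul(Add(5, Mul(-1, Mul(-1, 1)), Mul(-10, 10)), 5) = Mul(Add(5, Mul(-1, -1), -100), 5) = Mul(Add(5, 1, -100), 5) = Mul(-94, 5) = -470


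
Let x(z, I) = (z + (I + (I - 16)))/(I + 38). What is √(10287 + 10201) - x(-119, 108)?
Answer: -81/146 + 2*√5122 ≈ 142.58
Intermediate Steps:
x(z, I) = (-16 + z + 2*I)/(38 + I) (x(z, I) = (z + (I + (-16 + I)))/(38 + I) = (z + (-16 + 2*I))/(38 + I) = (-16 + z + 2*I)/(38 + I))
√(10287 + 10201) - x(-119, 108) = √(10287 + 10201) - (-16 - 119 + 2*108)/(38 + 108) = √20488 - (-16 - 119 + 216)/146 = 2*√5122 - 81/146 = -81/146 + 2*√5122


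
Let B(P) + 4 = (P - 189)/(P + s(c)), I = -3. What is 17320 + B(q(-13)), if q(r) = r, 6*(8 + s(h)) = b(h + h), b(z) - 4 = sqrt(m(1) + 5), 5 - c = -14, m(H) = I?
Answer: 128922288/7441 + 606*sqrt(2)/7441 ≈ 17326.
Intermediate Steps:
m(H) = -3
c = 19 (c = 5 - 1*(-14) = 5 + 14 = 19)
b(z) = 4 + sqrt(2) (b(z) = 4 + sqrt(-3 + 5) = 4 + sqrt(2))
s(h) = -22/3 + sqrt(2)/6 (s(h) = -8 + (4 + sqrt(2))/6 = -8 + (2/3 + sqrt(2)/6) = -22/3 + sqrt(2)/6)
B(P) = -4 + (-189 + P)/(-22/3 + P + sqrt(2)/6) (B(P) = -4 + (P - 189)/(P + (-22/3 + sqrt(2)/6)) = -4 + (-189 + P)/(-22/3 + P + sqrt(2)/6))
17320 + B(q(-13)) = 17320 + 2*(-479 - 9*(-13) - 2*sqrt(2))/(-44 + sqrt(2) + 6*(-13)) = 17320 + 2*(-479 + 117 - 2*sqrt(2))/(-44 + sqrt(2) - 78) = 17320 + 2*(-362 - 2*sqrt(2))/(-122 + sqrt(2))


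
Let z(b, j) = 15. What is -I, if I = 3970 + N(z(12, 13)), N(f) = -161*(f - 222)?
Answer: -37297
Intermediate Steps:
N(f) = 35742 - 161*f (N(f) = -161*(-222 + f) = 35742 - 161*f)
I = 37297 (I = 3970 + (35742 - 161*15) = 3970 + (35742 - 2415) = 3970 + 33327 = 37297)
-I = -1*37297 = -37297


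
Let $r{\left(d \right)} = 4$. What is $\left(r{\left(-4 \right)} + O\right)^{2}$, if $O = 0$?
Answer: $16$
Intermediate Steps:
$\left(r{\left(-4 \right)} + O\right)^{2} = \left(4 + 0\right)^{2} = 4^{2} = 16$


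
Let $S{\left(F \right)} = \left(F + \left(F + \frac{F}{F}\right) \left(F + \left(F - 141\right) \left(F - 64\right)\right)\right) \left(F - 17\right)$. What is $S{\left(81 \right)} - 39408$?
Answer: $-4962096$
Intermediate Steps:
$S{\left(F \right)} = \left(-17 + F\right) \left(F + \left(1 + F\right) \left(F + \left(-141 + F\right) \left(-64 + F\right)\right)\right)$ ($S{\left(F \right)} = \left(F + \left(F + 1\right) \left(F + \left(-141 + F\right) \left(-64 + F\right)\right)\right) \left(-17 + F\right) = \left(F + \left(1 + F\right) \left(F + \left(-141 + F\right) \left(-64 + F\right)\right)\right) \left(-17 + F\right) = \left(-17 + F\right) \left(F + \left(1 + F\right) \left(F + \left(-141 + F\right) \left(-64 + F\right)\right)\right)$)
$S{\left(81 \right)} - 39408 = \left(-153408 + 81^{4} - 11415573 - 220 \cdot 81^{3} + 12272 \cdot 81^{2}\right) - 39408 = \left(-153408 + 43046721 - 11415573 - 116917020 + 12272 \cdot 6561\right) - 39408 = \left(-153408 + 43046721 - 11415573 - 116917020 + 80516592\right) - 39408 = -4922688 - 39408 = -4962096$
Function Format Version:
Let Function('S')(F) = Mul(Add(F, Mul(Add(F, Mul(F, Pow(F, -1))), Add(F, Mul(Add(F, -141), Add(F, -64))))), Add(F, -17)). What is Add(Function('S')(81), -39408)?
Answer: -4962096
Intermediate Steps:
Function('S')(F) = Mul(Add(-17, F), Add(F, Mul(Add(1, F), Add(F, Mul(Add(-141, F), Add(-64, F)))))) (Function('S')(F) = Mul(Add(F, Mul(Add(F, 1), Add(F, Mul(Add(-141, F), Add(-64, F))))), Add(-17, F)) = Mul(Add(F, Mul(Add(1, F), Add(F, Mul(Add(-141, F), Add(-64, F))))), Add(-17, F)) = Mul(Add(-17, F), Add(F, Mul(Add(1, F), Add(F, Mul(Add(-141, F), Add(-64, F)))))))
Add(Function('S')(81), -39408) = Add(Add(-153408, Pow(81, 4), Mul(-140933, 81), Mul(-220, Pow(81, 3)), Mul(12272, Pow(81, 2))), -39408) = Add(Add(-153408, 43046721, -11415573, Mul(-220, 531441), Mul(12272, 6561)), -39408) = Add(Add(-153408, 43046721, -11415573, -116917020, 80516592), -39408) = Add(-4922688, -39408) = -4962096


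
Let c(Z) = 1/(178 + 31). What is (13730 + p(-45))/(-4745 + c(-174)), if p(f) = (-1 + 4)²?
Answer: -2871451/991704 ≈ -2.8955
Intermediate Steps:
p(f) = 9 (p(f) = 3² = 9)
c(Z) = 1/209
(13730 + p(-45))/(-4745 + c(-174)) = (13730 + 9)/(-4745 + 1/209) = 13739/(-991704/209) = 13739*(-209/991704) = -2871451/991704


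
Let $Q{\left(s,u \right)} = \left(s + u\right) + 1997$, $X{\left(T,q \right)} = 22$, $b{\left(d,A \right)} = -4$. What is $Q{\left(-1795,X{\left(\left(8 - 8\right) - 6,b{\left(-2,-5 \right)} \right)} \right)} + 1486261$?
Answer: $1486485$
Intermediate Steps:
$Q{\left(s,u \right)} = 1997 + s + u$
$Q{\left(-1795,X{\left(\left(8 - 8\right) - 6,b{\left(-2,-5 \right)} \right)} \right)} + 1486261 = \left(1997 - 1795 + 22\right) + 1486261 = 224 + 1486261 = 1486485$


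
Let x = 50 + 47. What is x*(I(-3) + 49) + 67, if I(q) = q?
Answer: 4529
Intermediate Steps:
x = 97
x*(I(-3) + 49) + 67 = 97*(-3 + 49) + 67 = 97*46 + 67 = 4462 + 67 = 4529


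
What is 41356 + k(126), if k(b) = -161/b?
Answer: 744385/18 ≈ 41355.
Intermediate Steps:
41356 + k(126) = 41356 - 161/126 = 41356 - 161*1/126 = 41356 - 23/18 = 744385/18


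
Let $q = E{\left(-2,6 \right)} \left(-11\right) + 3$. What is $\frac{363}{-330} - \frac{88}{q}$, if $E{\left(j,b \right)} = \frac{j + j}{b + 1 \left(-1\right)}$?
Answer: $- \frac{5049}{590} \approx -8.5576$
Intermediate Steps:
$E{\left(j,b \right)} = \frac{2 j}{-1 + b}$ ($E{\left(j,b \right)} = \frac{2 j}{b - 1} = \frac{2 j}{-1 + b}$)
$q = \frac{59}{5}$ ($q = 2 \left(-2\right) \frac{1}{-1 + 6} \left(-11\right) + 3 = 2 \left(-2\right) \frac{1}{5} \left(-11\right) + 3 = \left(- \frac{4}{5}\right) \left(-11\right) + 3 = \frac{44}{5} + 3 = \frac{59}{5} \approx 11.8$)
$\frac{363}{-330} - \frac{88}{q} = \frac{363}{-330} - \frac{88}{\frac{59}{5}} = 363 \left(- \frac{1}{330}\right) - \frac{440}{59} = - \frac{11}{10} - \frac{440}{59} = - \frac{5049}{590}$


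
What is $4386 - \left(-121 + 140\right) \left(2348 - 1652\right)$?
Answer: $-8838$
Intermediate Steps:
$4386 - \left(-121 + 140\right) \left(2348 - 1652\right) = 4386 - 19 \cdot 696 = 4386 - 13224 = -8838$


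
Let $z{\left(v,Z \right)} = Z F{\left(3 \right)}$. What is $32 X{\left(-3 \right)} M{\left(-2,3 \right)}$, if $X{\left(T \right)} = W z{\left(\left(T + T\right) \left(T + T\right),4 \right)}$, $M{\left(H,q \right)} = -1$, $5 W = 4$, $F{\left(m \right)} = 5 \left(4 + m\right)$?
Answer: $-3584$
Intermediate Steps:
$F{\left(m \right)} = 20 + 5 m$
$W = \frac{4}{5}$ ($W = \frac{1}{5} \cdot 4 = \frac{4}{5} \approx 0.8$)
$z{\left(v,Z \right)} = 35 Z$ ($z{\left(v,Z \right)} = Z \left(20 + 5 \cdot 3\right) = Z \left(20 + 15\right) = Z 35 = 35 Z$)
$X{\left(T \right)} = 112$ ($X{\left(T \right)} = \frac{4 \cdot 35 \cdot 4}{5} = \frac{4}{5} \cdot 140 = 112$)
$32 X{\left(-3 \right)} M{\left(-2,3 \right)} = 32 \cdot 112 \left(-1\right) = 3584 \left(-1\right) = -3584$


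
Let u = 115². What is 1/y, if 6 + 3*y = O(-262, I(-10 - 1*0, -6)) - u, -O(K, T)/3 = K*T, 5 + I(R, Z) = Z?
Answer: -3/21877 ≈ -0.00013713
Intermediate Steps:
u = 13225
I(R, Z) = -5 + Z
O(K, T) = -3*K*T
y = -21877/3 (y = -2 + (-3*(-262)*(-5 - 6) - 1*13225)/3 = -2 + (-3*(-262)*(-11) - 13225)/3 = -2 + (-8646 - 13225)/3 = -2 + (⅓)*(-21871) = -2 - 21871/3 = -21877/3 ≈ -7292.3)
1/y = 1/(-21877/3) = -3/21877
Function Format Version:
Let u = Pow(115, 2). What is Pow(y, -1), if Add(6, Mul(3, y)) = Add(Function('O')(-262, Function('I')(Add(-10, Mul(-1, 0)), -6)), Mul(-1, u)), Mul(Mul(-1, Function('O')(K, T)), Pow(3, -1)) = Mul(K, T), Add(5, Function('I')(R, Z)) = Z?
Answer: Rational(-3, 21877) ≈ -0.00013713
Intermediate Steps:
u = 13225
Function('I')(R, Z) = Add(-5, Z)
Function('O')(K, T) = Mul(-3, K, T) (Function('O')(K, T) = Mul(-3, Mul(K, T)) = Mul(-3, K, T))
y = Rational(-21877, 3) (y = Add(-2, Mul(Rational(1, 3), Add(Mul(-3, -262, Add(-5, -6)), Mul(-1, 13225)))) = Add(-2, Mul(Rational(1, 3), Add(Mul(-3, -262, -11), -13225))) = Add(-2, Mul(Rational(1, 3), Add(-8646, -13225))) = Add(-2, Mul(Rational(1, 3), -21871)) = Add(-2, Rational(-21871, 3)) = Rational(-21877, 3) ≈ -7292.3)
Pow(y, -1) = Pow(Rational(-21877, 3), -1) = Rational(-3, 21877)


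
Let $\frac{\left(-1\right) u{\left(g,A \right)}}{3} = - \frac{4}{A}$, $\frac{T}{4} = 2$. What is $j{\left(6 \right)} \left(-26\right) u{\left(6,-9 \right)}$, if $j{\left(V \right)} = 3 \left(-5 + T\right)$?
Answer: $312$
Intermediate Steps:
$T = 8$ ($T = 4 \cdot 2 = 8$)
$u{\left(g,A \right)} = \frac{12}{A}$ ($u{\left(g,A \right)} = - 3 \left(- \frac{4}{A}\right) = \frac{12}{A}$)
$j{\left(V \right)} = 9$ ($j{\left(V \right)} = 3 \left(-5 + 8\right) = 3 \cdot 3 = 9$)
$j{\left(6 \right)} \left(-26\right) u{\left(6,-9 \right)} = 9 \left(-26\right) \frac{12}{-9} = - 234 \cdot 12 \left(- \frac{1}{9}\right) = \left(-234\right) \left(- \frac{4}{3}\right) = 312$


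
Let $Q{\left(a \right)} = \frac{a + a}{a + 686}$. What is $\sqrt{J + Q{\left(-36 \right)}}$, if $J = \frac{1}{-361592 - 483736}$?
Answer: $\frac{i \sqrt{20901671476257}}{13736580} \approx 0.33282 i$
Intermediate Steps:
$Q{\left(a \right)} = \frac{2 a}{686 + a}$
$J = - \frac{1}{845328}$ ($J = \frac{1}{-845328} = - \frac{1}{845328} \approx -1.183 \cdot 10^{-6}$)
$\sqrt{J + Q{\left(-36 \right)}} = \sqrt{- \frac{1}{845328} + 2 \left(-36\right) \frac{1}{686 - 36}} = \sqrt{- \frac{1}{845328} + 2 \left(-36\right) \frac{1}{650}} = \sqrt{- \frac{1}{845328} - \frac{36}{325}} = \sqrt{- \frac{30432133}{274731600}} = \frac{i \sqrt{20901671476257}}{13736580}$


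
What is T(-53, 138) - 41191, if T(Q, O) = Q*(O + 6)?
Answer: -48823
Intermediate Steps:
T(Q, O) = Q*(6 + O)
T(-53, 138) - 41191 = -53*(6 + 138) - 41191 = -53*144 - 41191 = -7632 - 41191 = -48823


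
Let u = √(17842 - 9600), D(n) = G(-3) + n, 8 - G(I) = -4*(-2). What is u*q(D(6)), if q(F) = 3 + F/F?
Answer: 4*√8242 ≈ 363.14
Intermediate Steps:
G(I) = 0 (G(I) = 8 - (-4)*(-2) = 8 - 1*8 = 8 - 8 = 0)
D(n) = n (D(n) = 0 + n = n)
u = √8242 ≈ 90.785
q(F) = 4 (q(F) = 3 + 1 = 4)
u*q(D(6)) = √8242*4 = 4*√8242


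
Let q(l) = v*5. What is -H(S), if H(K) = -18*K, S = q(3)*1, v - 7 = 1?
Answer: 720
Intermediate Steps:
v = 8 (v = 7 + 1 = 8)
q(l) = 40 (q(l) = 8*5 = 40)
S = 40 (S = 40*1 = 40)
-H(S) = -(-18)*40 = -1*(-720) = 720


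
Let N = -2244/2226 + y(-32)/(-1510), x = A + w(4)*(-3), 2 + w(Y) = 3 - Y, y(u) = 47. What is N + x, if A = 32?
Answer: 22386433/560210 ≈ 39.961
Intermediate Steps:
w(Y) = 1 - Y (w(Y) = -2 + (3 - Y) = 1 - Y)
x = 41 (x = 32 + (1 - 1*4)*(-3) = 32 + (1 - 4)*(-3) = 32 - 3*(-3) = 32 + 9 = 41)
N = -582177/560210 (N = -2244/2226 + 47/(-1510) = -2244*1/2226 + 47*(-1/1510) = -374/371 - 47/1510 = -582177/560210 ≈ -1.0392)
N + x = -582177/560210 + 41 = 22386433/560210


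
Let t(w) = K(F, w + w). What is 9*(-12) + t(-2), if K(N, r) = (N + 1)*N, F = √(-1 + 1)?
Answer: -108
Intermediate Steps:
F = 0 (F = √0 = 0)
K(N, r) = N*(1 + N) (K(N, r) = (1 + N)*N = N*(1 + N))
t(w) = 0 (t(w) = 0*(1 + 0) = 0*1 = 0)
9*(-12) + t(-2) = 9*(-12) + 0 = -108 + 0 = -108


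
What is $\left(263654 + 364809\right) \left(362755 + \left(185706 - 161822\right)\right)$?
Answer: $242988305857$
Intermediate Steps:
$\left(263654 + 364809\right) \left(362755 + \left(185706 - 161822\right)\right) = 628463 \left(362755 + 23884\right) = 628463 \cdot 386639 = 242988305857$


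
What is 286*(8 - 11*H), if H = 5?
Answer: -13442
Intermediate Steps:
286*(8 - 11*H) = 286*(8 - 11*5) = 286*(8 - 55) = 286*(-47) = -13442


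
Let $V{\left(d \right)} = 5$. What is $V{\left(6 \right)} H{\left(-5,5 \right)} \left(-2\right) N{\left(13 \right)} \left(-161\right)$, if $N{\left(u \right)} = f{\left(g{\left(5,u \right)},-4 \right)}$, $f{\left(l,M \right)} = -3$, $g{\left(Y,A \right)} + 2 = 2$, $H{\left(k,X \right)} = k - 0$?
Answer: $24150$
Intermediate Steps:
$H{\left(k,X \right)} = k$ ($H{\left(k,X \right)} = k + 0 = k$)
$g{\left(Y,A \right)} = 0$ ($g{\left(Y,A \right)} = -2 + 2 = 0$)
$N{\left(u \right)} = -3$
$V{\left(6 \right)} H{\left(-5,5 \right)} \left(-2\right) N{\left(13 \right)} \left(-161\right) = 5 \left(-5\right) \left(-2\right) \left(-3\right) \left(-161\right) = \left(-25\right) \left(-2\right) \left(-3\right) \left(-161\right) = 50 \left(-3\right) \left(-161\right) = \left(-150\right) \left(-161\right) = 24150$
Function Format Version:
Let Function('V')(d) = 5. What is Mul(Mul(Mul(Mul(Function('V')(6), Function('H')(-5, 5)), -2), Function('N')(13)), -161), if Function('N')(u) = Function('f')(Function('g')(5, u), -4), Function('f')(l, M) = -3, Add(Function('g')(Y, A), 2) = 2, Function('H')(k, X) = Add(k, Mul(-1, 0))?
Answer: 24150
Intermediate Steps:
Function('H')(k, X) = k (Function('H')(k, X) = Add(k, 0) = k)
Function('g')(Y, A) = 0 (Function('g')(Y, A) = Add(-2, 2) = 0)
Function('N')(u) = -3
Mul(Mul(Mul(Mul(Function('V')(6), Function('H')(-5, 5)), -2), Function('N')(13)), -161) = Mul(Mul(Mul(Mul(5, -5), -2), -3), -161) = Mul(Mul(Mul(-25, -2), -3), -161) = Mul(Mul(50, -3), -161) = Mul(-150, -161) = 24150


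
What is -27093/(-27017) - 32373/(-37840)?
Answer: 172710951/92938480 ≈ 1.8583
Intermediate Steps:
-27093/(-27017) - 32373/(-37840) = -27093*(-1/27017) - 32373*(-1/37840) = 27093/27017 + 2943/3440 = 172710951/92938480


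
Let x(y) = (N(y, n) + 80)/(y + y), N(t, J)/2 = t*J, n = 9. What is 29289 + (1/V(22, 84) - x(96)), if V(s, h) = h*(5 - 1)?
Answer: 9837941/336 ≈ 29280.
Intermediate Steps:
V(s, h) = 4*h (V(s, h) = h*4 = 4*h)
N(t, J) = 2*J*t (N(t, J) = 2*(t*J) = 2*(J*t) = 2*J*t)
x(y) = (80 + 18*y)/(2*y) (x(y) = (2*9*y + 80)/(y + y) = (18*y + 80)/((2*y)) = (80 + 18*y)*(1/(2*y)) = (80 + 18*y)/(2*y))
29289 + (1/V(22, 84) - x(96)) = 29289 + (1/(4*84) - (9 + 40/96)) = 29289 + (1/336 - (9 + 40*(1/96))) = 29289 + (1/336 - (9 + 5/12)) = 29289 + (1/336 - 1*113/12) = 29289 + (1/336 - 113/12) = 29289 - 3163/336 = 9837941/336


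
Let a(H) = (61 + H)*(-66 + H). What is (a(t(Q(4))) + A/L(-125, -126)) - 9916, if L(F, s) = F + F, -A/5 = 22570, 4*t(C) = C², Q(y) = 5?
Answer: -1078623/80 ≈ -13483.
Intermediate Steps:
t(C) = C²/4
a(H) = (-66 + H)*(61 + H)
A = -112850 (A = -5*22570 = -112850)
L(F, s) = 2*F
(a(t(Q(4))) + A/L(-125, -126)) - 9916 = ((-4026 + ((¼)*5²)² - 5*5²/4) - 112850/(2*(-125))) - 9916 = ((-4026 + ((¼)*25)² - 5*25/4) - 112850/(-250)) - 9916 = ((-4026 + (25/4)² - 5*25/4) - 112850*(-1/250)) - 9916 = ((-4026 + 625/16 - 125/4) + 2257/5) - 9916 = (-64291/16 + 2257/5) - 9916 = -285343/80 - 9916 = -1078623/80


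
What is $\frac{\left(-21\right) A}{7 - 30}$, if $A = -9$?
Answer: $- \frac{189}{23} \approx -8.2174$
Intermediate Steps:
$\frac{\left(-21\right) A}{7 - 30} = \frac{\left(-21\right) \left(-9\right)}{7 - 30} = \frac{189}{-23} = 189 \left(- \frac{1}{23}\right) = - \frac{189}{23}$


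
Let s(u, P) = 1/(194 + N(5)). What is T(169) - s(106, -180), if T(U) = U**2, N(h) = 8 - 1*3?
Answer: 5683638/199 ≈ 28561.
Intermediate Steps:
N(h) = 5 (N(h) = 8 - 3 = 5)
s(u, P) = 1/199 (s(u, P) = 1/(194 + 5) = 1/199)
T(169) - s(106, -180) = 169**2 - 1*1/199 = 28561 - 1/199 = 5683638/199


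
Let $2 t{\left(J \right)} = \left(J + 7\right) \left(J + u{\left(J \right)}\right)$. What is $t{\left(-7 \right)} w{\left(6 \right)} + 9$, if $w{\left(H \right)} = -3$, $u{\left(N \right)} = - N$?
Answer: $9$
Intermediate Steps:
$t{\left(J \right)} = 0$ ($t{\left(J \right)} = \frac{\left(J + 7\right) \left(J - J\right)}{2} = \frac{\left(7 + J\right) 0}{2} = \frac{1}{2} \cdot 0 = 0$)
$t{\left(-7 \right)} w{\left(6 \right)} + 9 = 0 \left(-3\right) + 9 = 0 + 9 = 9$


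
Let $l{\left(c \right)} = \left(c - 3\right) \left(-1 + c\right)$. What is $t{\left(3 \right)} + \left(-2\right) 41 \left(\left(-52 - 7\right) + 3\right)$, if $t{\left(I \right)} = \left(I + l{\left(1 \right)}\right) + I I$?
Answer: $4604$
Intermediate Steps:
$l{\left(c \right)} = \left(-1 + c\right) \left(-3 + c\right)$ ($l{\left(c \right)} = \left(-3 + c\right) \left(-1 + c\right) = \left(-1 + c\right) \left(-3 + c\right)$)
$t{\left(I \right)} = I + I^{2}$ ($t{\left(I \right)} = \left(I + \left(3 + 1^{2} - 4\right)\right) + I I = \left(I + \left(3 + 1 - 4\right)\right) + I^{2} = \left(I + 0\right) + I^{2} = I + I^{2}$)
$t{\left(3 \right)} + \left(-2\right) 41 \left(\left(-52 - 7\right) + 3\right) = 3 \left(1 + 3\right) + \left(-2\right) 41 \left(\left(-52 - 7\right) + 3\right) = 3 \cdot 4 - 82 \left(-59 + 3\right) = 12 - -4592 = 12 + 4592 = 4604$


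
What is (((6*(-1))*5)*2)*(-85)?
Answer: 5100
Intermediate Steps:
(((6*(-1))*5)*2)*(-85) = (-6*5*2)*(-85) = -30*2*(-85) = -60*(-85) = 5100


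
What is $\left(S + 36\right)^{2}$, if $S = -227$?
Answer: $36481$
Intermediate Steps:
$\left(S + 36\right)^{2} = \left(-227 + 36\right)^{2} = \left(-191\right)^{2} = 36481$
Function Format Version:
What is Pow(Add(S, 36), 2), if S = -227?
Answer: 36481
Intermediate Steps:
Pow(Add(S, 36), 2) = Pow(Add(-227, 36), 2) = Pow(-191, 2) = 36481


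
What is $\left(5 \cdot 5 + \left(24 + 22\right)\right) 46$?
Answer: $3266$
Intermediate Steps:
$\left(5 \cdot 5 + \left(24 + 22\right)\right) 46 = \left(25 + 46\right) 46 = 71 \cdot 46 = 3266$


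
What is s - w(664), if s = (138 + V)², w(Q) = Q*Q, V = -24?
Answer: -427900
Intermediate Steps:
w(Q) = Q²
s = 12996 (s = (138 - 24)² = 114² = 12996)
s - w(664) = 12996 - 1*664² = 12996 - 1*440896 = 12996 - 440896 = -427900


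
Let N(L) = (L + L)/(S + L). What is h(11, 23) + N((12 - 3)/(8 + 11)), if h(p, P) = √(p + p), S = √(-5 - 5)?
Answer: 162/3691 + √22 - 342*I*√10/3691 ≈ 4.7343 - 0.29301*I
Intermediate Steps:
S = I*√10 (S = √(-10) = I*√10 ≈ 3.1623*I)
N(L) = 2*L/(L + I*√10) (N(L) = (L + L)/(I*√10 + L) = (2*L)/(L + I*√10) = 2*L/(L + I*√10))
h(p, P) = √2*√p (h(p, P) = √(2*p) = √2*√p)
h(11, 23) + N((12 - 3)/(8 + 11)) = √2*√11 + 2*((12 - 3)/(8 + 11))/((12 - 3)/(8 + 11) + I*√10) = √22 + 2*(9/19)/(9/19 + I*√10) = √22 + 18/(19*(9/19 + I*√10))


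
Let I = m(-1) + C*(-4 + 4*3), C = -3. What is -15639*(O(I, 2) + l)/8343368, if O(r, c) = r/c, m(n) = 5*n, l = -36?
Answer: 1579539/16686736 ≈ 0.094658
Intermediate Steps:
I = -29 (I = 5*(-1) - 3*(-4 + 4*3) = -5 - 3*(-4 + 12) = -5 - 3*8 = -5 - 24 = -29)
-15639*(O(I, 2) + l)/8343368 = -15639*(-29/2 - 36)/8343368 = -15639*(-29*1/2 - 36)*(1/8343368) = -15639*(-29/2 - 36)*(1/8343368) = -15639*(-101/2)*(1/8343368) = (1579539/2)*(1/8343368) = 1579539/16686736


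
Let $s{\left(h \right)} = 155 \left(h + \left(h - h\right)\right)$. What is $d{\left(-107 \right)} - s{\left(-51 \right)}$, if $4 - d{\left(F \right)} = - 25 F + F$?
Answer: $5341$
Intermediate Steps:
$s{\left(h \right)} = 155 h$ ($s{\left(h \right)} = 155 \left(h + 0\right) = 155 h$)
$d{\left(F \right)} = 4 + 24 F$ ($d{\left(F \right)} = 4 - \left(- 25 F + F\right) = 4 - - 24 F = 4 + 24 F$)
$d{\left(-107 \right)} - s{\left(-51 \right)} = \left(4 + 24 \left(-107\right)\right) - 155 \left(-51\right) = \left(4 - 2568\right) - -7905 = -2564 + 7905 = 5341$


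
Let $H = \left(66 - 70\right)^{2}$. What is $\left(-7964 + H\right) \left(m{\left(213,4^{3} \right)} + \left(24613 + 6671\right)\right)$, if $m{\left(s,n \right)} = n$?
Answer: $-249153904$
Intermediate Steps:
$H = 16$ ($H = \left(-4\right)^{2} = 16$)
$\left(-7964 + H\right) \left(m{\left(213,4^{3} \right)} + \left(24613 + 6671\right)\right) = \left(-7964 + 16\right) \left(4^{3} + \left(24613 + 6671\right)\right) = - 7948 \left(64 + 31284\right) = \left(-7948\right) 31348 = -249153904$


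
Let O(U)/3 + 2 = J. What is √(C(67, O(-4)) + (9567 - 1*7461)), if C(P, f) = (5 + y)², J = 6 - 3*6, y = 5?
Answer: √2206 ≈ 46.968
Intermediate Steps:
J = -12 (J = 6 - 18 = -12)
O(U) = -42 (O(U) = -6 + 3*(-12) = -6 - 36 = -42)
C(P, f) = 100 (C(P, f) = (5 + 5)² = 10² = 100)
√(C(67, O(-4)) + (9567 - 1*7461)) = √(100 + (9567 - 1*7461)) = √(100 + (9567 - 7461)) = √(100 + 2106) = √2206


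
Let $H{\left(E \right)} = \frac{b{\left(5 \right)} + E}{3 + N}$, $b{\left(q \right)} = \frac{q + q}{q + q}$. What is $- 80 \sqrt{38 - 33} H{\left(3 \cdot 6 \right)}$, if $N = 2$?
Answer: $- 304 \sqrt{5} \approx -679.76$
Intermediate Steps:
$b{\left(q \right)} = 1$ ($b{\left(q \right)} = \frac{2 q}{2 q} = 2 q \frac{1}{2 q} = 1$)
$H{\left(E \right)} = \frac{1}{5} + \frac{E}{5}$ ($H{\left(E \right)} = \frac{1 + E}{3 + 2} = \frac{1 + E}{5} = \left(1 + E\right) \frac{1}{5} = \frac{1}{5} + \frac{E}{5}$)
$- 80 \sqrt{38 - 33} H{\left(3 \cdot 6 \right)} = - 80 \sqrt{38 - 33} \left(\frac{1}{5} + \frac{3 \cdot 6}{5}\right) = - 80 \sqrt{5} \left(\frac{1}{5} + \frac{1}{5} \cdot 18\right) = - 80 \sqrt{5} \left(\frac{1}{5} + \frac{18}{5}\right) = - 80 \sqrt{5} \cdot \frac{19}{5} = - 304 \sqrt{5}$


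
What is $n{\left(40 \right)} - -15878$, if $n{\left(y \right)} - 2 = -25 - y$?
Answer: $15815$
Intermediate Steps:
$n{\left(y \right)} = -23 - y$ ($n{\left(y \right)} = 2 - \left(25 + y\right) = -23 - y$)
$n{\left(40 \right)} - -15878 = \left(-23 - 40\right) - -15878 = \left(-23 - 40\right) + 15878 = -63 + 15878 = 15815$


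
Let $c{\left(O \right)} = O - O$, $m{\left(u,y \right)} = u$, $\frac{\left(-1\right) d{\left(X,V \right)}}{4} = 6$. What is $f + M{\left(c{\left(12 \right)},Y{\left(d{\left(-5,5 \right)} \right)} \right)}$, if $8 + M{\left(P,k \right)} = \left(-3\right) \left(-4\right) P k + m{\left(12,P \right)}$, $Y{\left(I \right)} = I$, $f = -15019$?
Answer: $-15015$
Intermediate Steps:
$d{\left(X,V \right)} = -24$ ($d{\left(X,V \right)} = \left(-4\right) 6 = -24$)
$c{\left(O \right)} = 0$
$M{\left(P,k \right)} = 4 + 12 P k$ ($M{\left(P,k \right)} = -8 + \left(\left(-3\right) \left(-4\right) P k + 12\right) = -8 + \left(12 P k + 12\right) = -8 + \left(12 + 12 P k\right) = 4 + 12 P k$)
$f + M{\left(c{\left(12 \right)},Y{\left(d{\left(-5,5 \right)} \right)} \right)} = -15019 + \left(4 + 12 \cdot 0 \left(-24\right)\right) = -15019 + \left(4 + 0\right) = -15019 + 4 = -15015$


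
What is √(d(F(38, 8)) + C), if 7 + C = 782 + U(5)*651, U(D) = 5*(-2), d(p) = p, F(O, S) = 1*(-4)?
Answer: I*√5739 ≈ 75.756*I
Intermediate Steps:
F(O, S) = -4
U(D) = -10
C = -5735 (C = -7 + (782 - 10*651) = -7 + (782 - 6510) = -7 - 5728 = -5735)
√(d(F(38, 8)) + C) = √(-4 - 5735) = √(-5739) = I*√5739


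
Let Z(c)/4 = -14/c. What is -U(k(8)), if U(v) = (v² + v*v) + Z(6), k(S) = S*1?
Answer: -356/3 ≈ -118.67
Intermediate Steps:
k(S) = S
Z(c) = -56/c (Z(c) = 4*(-14/c) = -56/c)
U(v) = -28/3 + 2*v² (U(v) = (v² + v*v) - 56/6 = (v² + v²) - 56*⅙ = 2*v² - 28/3 = -28/3 + 2*v²)
-U(k(8)) = -(-28/3 + 2*8²) = -(-28/3 + 2*64) = -(-28/3 + 128) = -1*356/3 = -356/3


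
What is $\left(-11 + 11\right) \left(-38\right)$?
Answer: $0$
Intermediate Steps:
$\left(-11 + 11\right) \left(-38\right) = 0 \left(-38\right) = 0$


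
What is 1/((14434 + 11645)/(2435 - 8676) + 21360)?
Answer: 6241/133281681 ≈ 4.6826e-5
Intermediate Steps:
1/((14434 + 11645)/(2435 - 8676) + 21360) = 1/(26079/(-6241) + 21360) = 1/(26079*(-1/6241) + 21360) = 1/(-26079/6241 + 21360) = 1/(133281681/6241) = 6241/133281681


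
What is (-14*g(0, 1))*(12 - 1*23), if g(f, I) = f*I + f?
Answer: 0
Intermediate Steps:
g(f, I) = f + I*f (g(f, I) = I*f + f = f + I*f)
(-14*g(0, 1))*(12 - 1*23) = (-0*(1 + 1))*(12 - 1*23) = (-0*2)*(12 - 23) = -14*0*(-11) = 0*(-11) = 0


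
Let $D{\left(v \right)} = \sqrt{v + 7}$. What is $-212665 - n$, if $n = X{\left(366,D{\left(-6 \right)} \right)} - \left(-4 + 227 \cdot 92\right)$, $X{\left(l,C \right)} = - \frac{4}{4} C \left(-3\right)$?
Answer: $-191788$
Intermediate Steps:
$D{\left(v \right)} = \sqrt{7 + v}$
$X{\left(l,C \right)} = 3 C$ ($X{\left(l,C \right)} = \left(-4\right) \frac{1}{4} C \left(-3\right) = - C \left(-3\right) = 3 C$)
$n = -20877$ ($n = 3 \sqrt{7 - 6} - \left(-4 + 227 \cdot 92\right) = 3 \sqrt{1} - \left(-4 + 20884\right) = 3 \cdot 1 - 20880 = 3 - 20880 = -20877$)
$-212665 - n = -212665 - -20877 = -212665 + 20877 = -191788$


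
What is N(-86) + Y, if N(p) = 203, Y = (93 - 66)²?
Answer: 932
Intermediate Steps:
Y = 729 (Y = 27² = 729)
N(-86) + Y = 203 + 729 = 932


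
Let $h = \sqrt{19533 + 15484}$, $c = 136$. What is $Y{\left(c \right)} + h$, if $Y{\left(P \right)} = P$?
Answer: $136 + 19 \sqrt{97} \approx 323.13$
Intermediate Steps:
$h = 19 \sqrt{97}$ ($h = \sqrt{35017} = 19 \sqrt{97} \approx 187.13$)
$Y{\left(c \right)} + h = 136 + 19 \sqrt{97}$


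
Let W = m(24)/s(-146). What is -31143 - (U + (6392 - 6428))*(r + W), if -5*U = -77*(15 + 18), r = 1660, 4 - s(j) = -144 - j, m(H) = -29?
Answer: -8081481/10 ≈ -8.0815e+5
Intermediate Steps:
s(j) = 148 + j (s(j) = 4 - (-144 - j) = 4 + (144 + j) = 148 + j)
W = -29/2 (W = -29/(148 - 146) = -29/2 ≈ -14.500)
U = 2541/5 (U = -(-77)*(15 + 18)/5 = -(-77)*33/5 = -⅕*(-2541) = 2541/5 ≈ 508.20)
-31143 - (U + (6392 - 6428))*(r + W) = -31143 - (2541/5 + (6392 - 6428))*(1660 - 29/2) = -31143 - (2541/5 - 36)*3291/2 = -31143 - 2361*3291/(5*2) = -31143 - 1*7770051/10 = -31143 - 7770051/10 = -8081481/10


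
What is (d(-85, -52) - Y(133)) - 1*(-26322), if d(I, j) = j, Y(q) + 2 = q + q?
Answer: 26006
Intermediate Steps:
Y(q) = -2 + 2*q (Y(q) = -2 + (q + q) = -2 + 2*q)
(d(-85, -52) - Y(133)) - 1*(-26322) = (-52 - (-2 + 2*133)) - 1*(-26322) = (-52 - (-2 + 266)) + 26322 = (-52 - 1*264) + 26322 = (-52 - 264) + 26322 = -316 + 26322 = 26006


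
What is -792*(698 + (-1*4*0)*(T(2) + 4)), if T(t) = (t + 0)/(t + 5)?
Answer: -552816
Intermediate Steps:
T(t) = t/(5 + t)
-792*(698 + (-1*4*0)*(T(2) + 4)) = -792*(698 + (-1*4*0)*(2/(5 + 2) + 4)) = -792*(698 + (-4*0)*(2/7 + 4)) = -792*(698 + 0*(2*(1/7) + 4)) = -792*(698 + 0*(2/7 + 4)) = -792*(698 + 0*(30/7)) = -792*(698 + 0) = -792*698 = -552816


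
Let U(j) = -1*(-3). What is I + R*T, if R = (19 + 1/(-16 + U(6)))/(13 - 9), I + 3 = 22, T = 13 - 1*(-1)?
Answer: 1108/13 ≈ 85.231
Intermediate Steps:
T = 14 (T = 13 + 1 = 14)
I = 19 (I = -3 + 22 = 19)
U(j) = 3
R = 123/26 (R = (19 + 1/(-16 + 3))/(13 - 9) = (19 + 1/(-13))/4 = (19 - 1/13)*(¼) = (246/13)*(¼) = 123/26 ≈ 4.7308)
I + R*T = 19 + (123/26)*14 = 19 + 861/13 = 1108/13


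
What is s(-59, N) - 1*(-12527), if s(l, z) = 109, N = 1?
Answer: 12636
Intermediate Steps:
s(-59, N) - 1*(-12527) = 109 - 1*(-12527) = 109 + 12527 = 12636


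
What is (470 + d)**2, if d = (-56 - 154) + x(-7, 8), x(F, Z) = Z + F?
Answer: 68121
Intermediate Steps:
x(F, Z) = F + Z
d = -209 (d = (-56 - 154) + (-7 + 8) = -210 + 1 = -209)
(470 + d)**2 = (470 - 209)**2 = 261**2 = 68121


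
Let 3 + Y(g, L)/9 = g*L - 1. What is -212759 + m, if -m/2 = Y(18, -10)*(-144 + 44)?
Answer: -543959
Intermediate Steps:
Y(g, L) = -36 + 9*L*g (Y(g, L) = -27 + 9*(g*L - 1) = -27 + 9*(L*g - 1) = -27 + 9*(-1 + L*g) = -27 + (-9 + 9*L*g) = -36 + 9*L*g)
m = -331200 (m = -2*(-36 + 9*(-10)*18)*(-144 + 44) = -2*(-36 - 1620)*(-100) = -(-3312)*(-100) = -2*165600 = -331200)
-212759 + m = -212759 - 331200 = -543959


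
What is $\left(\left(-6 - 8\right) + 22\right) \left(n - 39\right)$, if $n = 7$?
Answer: $-256$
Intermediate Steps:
$\left(\left(-6 - 8\right) + 22\right) \left(n - 39\right) = \left(\left(-6 - 8\right) + 22\right) \left(7 - 39\right) = \left(\left(-6 - 8\right) + 22\right) \left(-32\right) = \left(-14 + 22\right) \left(-32\right) = 8 \left(-32\right) = -256$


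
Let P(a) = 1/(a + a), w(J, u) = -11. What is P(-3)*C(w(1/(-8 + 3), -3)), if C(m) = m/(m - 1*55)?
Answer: -1/36 ≈ -0.027778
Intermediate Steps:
P(a) = 1/(2*a)
C(m) = m/(-55 + m) (C(m) = m/(m - 55) = m/(-55 + m))
P(-3)*C(w(1/(-8 + 3), -3)) = ((1/2)/(-3))*(-11/(-55 - 11)) = ((1/2)*(-1/3))*(-11/(-66)) = -(-11)*(-1)/(6*66) = -1/6*1/6 = -1/36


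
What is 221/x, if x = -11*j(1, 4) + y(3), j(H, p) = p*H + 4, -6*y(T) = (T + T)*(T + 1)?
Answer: -221/92 ≈ -2.4022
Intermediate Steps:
y(T) = -T*(1 + T)/3 (y(T) = -(T + T)*(T + 1)/6 = -2*T*(1 + T)/6 = -T*(1 + T)/3)
j(H, p) = 4 + H*p (j(H, p) = H*p + 4 = 4 + H*p)
x = -92 (x = -11*(4 + 1*4) - ⅓*3*(1 + 3) = -11*(4 + 4) - ⅓*3*4 = -11*8 - 4 = -88 - 4 = -92)
221/x = 221/(-92) = 221*(-1/92) = -221/92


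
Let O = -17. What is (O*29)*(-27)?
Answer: 13311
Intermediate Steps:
(O*29)*(-27) = -17*29*(-27) = -493*(-27) = 13311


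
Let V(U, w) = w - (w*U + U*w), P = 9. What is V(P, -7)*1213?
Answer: 144347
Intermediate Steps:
V(U, w) = w - 2*U*w (V(U, w) = w - (U*w + U*w) = w - 2*U*w)
V(P, -7)*1213 = -7*(1 - 2*9)*1213 = -7*(1 - 18)*1213 = -7*(-17)*1213 = 119*1213 = 144347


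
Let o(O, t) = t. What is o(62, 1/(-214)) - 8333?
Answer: -1783263/214 ≈ -8333.0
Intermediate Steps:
o(62, 1/(-214)) - 8333 = 1/(-214) - 8333 = -1/214 - 8333 = -1783263/214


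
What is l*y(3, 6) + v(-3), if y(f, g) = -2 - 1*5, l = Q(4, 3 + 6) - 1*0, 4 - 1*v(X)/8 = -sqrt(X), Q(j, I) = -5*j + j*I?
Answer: -80 + 8*I*sqrt(3) ≈ -80.0 + 13.856*I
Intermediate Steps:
Q(j, I) = -5*j + I*j
v(X) = 32 + 8*sqrt(X) (v(X) = 32 - (-8)*sqrt(X) = 32 + 8*sqrt(X))
l = 16 (l = 4*(-5 + (3 + 6)) - 1*0 = 4*(-5 + 9) + 0 = 4*4 + 0 = 16 + 0 = 16)
y(f, g) = -7 (y(f, g) = -2 - 5 = -7)
l*y(3, 6) + v(-3) = 16*(-7) + (32 + 8*sqrt(-3)) = -112 + (32 + 8*(I*sqrt(3))) = -112 + (32 + 8*I*sqrt(3)) = -80 + 8*I*sqrt(3)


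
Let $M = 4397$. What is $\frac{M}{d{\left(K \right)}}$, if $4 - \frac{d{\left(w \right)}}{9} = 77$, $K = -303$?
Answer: $- \frac{4397}{657} \approx -6.6925$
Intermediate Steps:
$d{\left(w \right)} = -657$ ($d{\left(w \right)} = 36 - 693 = -657$)
$\frac{M}{d{\left(K \right)}} = \frac{4397}{-657} = 4397 \left(- \frac{1}{657}\right) = - \frac{4397}{657}$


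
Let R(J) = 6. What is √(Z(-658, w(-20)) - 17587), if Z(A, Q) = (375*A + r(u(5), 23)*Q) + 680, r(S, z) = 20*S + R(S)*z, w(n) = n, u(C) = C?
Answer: I*√268417 ≈ 518.09*I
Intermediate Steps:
r(S, z) = 6*z + 20*S (r(S, z) = 20*S + 6*z = 6*z + 20*S)
Z(A, Q) = 680 + 238*Q + 375*A (Z(A, Q) = (375*A + (6*23 + 20*5)*Q) + 680 = (375*A + (138 + 100)*Q) + 680 = (375*A + 238*Q) + 680 = (238*Q + 375*A) + 680 = 680 + 238*Q + 375*A)
√(Z(-658, w(-20)) - 17587) = √((680 + 238*(-20) + 375*(-658)) - 17587) = √((680 - 4760 - 246750) - 17587) = √(-250830 - 17587) = √(-268417) = I*√268417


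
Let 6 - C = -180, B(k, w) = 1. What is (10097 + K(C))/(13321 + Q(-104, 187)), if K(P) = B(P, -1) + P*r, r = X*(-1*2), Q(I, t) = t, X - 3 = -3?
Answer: 459/614 ≈ 0.74756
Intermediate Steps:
X = 0 (X = 3 - 3 = 0)
C = 186 (C = 6 - 1*(-180) = 6 + 180 = 186)
r = 0 (r = 0*(-1*2) = 0*(-2) = 0)
K(P) = 1 (K(P) = 1 + P*0 = 1 + 0 = 1)
(10097 + K(C))/(13321 + Q(-104, 187)) = (10097 + 1)/(13321 + 187) = 10098/13508 = 10098*(1/13508) = 459/614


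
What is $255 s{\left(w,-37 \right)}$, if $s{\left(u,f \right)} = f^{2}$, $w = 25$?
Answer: $349095$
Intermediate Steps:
$255 s{\left(w,-37 \right)} = 255 \left(-37\right)^{2} = 255 \cdot 1369 = 349095$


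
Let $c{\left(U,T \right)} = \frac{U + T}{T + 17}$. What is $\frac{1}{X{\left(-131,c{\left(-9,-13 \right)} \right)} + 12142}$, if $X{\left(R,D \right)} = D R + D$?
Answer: $\frac{1}{12857} \approx 7.7779 \cdot 10^{-5}$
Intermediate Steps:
$c{\left(U,T \right)} = \frac{T + U}{17 + T}$
$X{\left(R,D \right)} = D + D R$
$\frac{1}{X{\left(-131,c{\left(-9,-13 \right)} \right)} + 12142} = \frac{1}{\frac{-13 - 9}{17 - 13} \left(1 - 131\right) + 12142} = \frac{1}{\frac{1}{4} \left(-22\right) \left(-130\right) + 12142} = \frac{1}{\left(- \frac{11}{2}\right) \left(-130\right) + 12142} = \frac{1}{715 + 12142} = \frac{1}{12857}$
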